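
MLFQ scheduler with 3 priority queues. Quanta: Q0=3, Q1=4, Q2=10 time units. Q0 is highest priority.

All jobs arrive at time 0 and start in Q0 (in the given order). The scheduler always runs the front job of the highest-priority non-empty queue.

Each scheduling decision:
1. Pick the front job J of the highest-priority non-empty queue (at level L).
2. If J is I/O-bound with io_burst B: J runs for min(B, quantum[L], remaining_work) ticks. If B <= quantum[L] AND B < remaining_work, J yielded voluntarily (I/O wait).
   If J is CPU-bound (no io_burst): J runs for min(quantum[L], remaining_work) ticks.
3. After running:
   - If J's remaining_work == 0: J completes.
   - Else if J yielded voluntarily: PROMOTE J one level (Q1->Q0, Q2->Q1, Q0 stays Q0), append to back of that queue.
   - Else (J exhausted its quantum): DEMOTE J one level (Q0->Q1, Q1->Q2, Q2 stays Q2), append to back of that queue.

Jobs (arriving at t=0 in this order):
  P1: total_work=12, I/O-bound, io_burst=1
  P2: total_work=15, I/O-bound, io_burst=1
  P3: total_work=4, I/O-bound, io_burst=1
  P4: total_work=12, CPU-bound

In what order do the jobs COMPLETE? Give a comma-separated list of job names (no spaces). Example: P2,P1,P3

Answer: P3,P1,P2,P4

Derivation:
t=0-1: P1@Q0 runs 1, rem=11, I/O yield, promote→Q0. Q0=[P2,P3,P4,P1] Q1=[] Q2=[]
t=1-2: P2@Q0 runs 1, rem=14, I/O yield, promote→Q0. Q0=[P3,P4,P1,P2] Q1=[] Q2=[]
t=2-3: P3@Q0 runs 1, rem=3, I/O yield, promote→Q0. Q0=[P4,P1,P2,P3] Q1=[] Q2=[]
t=3-6: P4@Q0 runs 3, rem=9, quantum used, demote→Q1. Q0=[P1,P2,P3] Q1=[P4] Q2=[]
t=6-7: P1@Q0 runs 1, rem=10, I/O yield, promote→Q0. Q0=[P2,P3,P1] Q1=[P4] Q2=[]
t=7-8: P2@Q0 runs 1, rem=13, I/O yield, promote→Q0. Q0=[P3,P1,P2] Q1=[P4] Q2=[]
t=8-9: P3@Q0 runs 1, rem=2, I/O yield, promote→Q0. Q0=[P1,P2,P3] Q1=[P4] Q2=[]
t=9-10: P1@Q0 runs 1, rem=9, I/O yield, promote→Q0. Q0=[P2,P3,P1] Q1=[P4] Q2=[]
t=10-11: P2@Q0 runs 1, rem=12, I/O yield, promote→Q0. Q0=[P3,P1,P2] Q1=[P4] Q2=[]
t=11-12: P3@Q0 runs 1, rem=1, I/O yield, promote→Q0. Q0=[P1,P2,P3] Q1=[P4] Q2=[]
t=12-13: P1@Q0 runs 1, rem=8, I/O yield, promote→Q0. Q0=[P2,P3,P1] Q1=[P4] Q2=[]
t=13-14: P2@Q0 runs 1, rem=11, I/O yield, promote→Q0. Q0=[P3,P1,P2] Q1=[P4] Q2=[]
t=14-15: P3@Q0 runs 1, rem=0, completes. Q0=[P1,P2] Q1=[P4] Q2=[]
t=15-16: P1@Q0 runs 1, rem=7, I/O yield, promote→Q0. Q0=[P2,P1] Q1=[P4] Q2=[]
t=16-17: P2@Q0 runs 1, rem=10, I/O yield, promote→Q0. Q0=[P1,P2] Q1=[P4] Q2=[]
t=17-18: P1@Q0 runs 1, rem=6, I/O yield, promote→Q0. Q0=[P2,P1] Q1=[P4] Q2=[]
t=18-19: P2@Q0 runs 1, rem=9, I/O yield, promote→Q0. Q0=[P1,P2] Q1=[P4] Q2=[]
t=19-20: P1@Q0 runs 1, rem=5, I/O yield, promote→Q0. Q0=[P2,P1] Q1=[P4] Q2=[]
t=20-21: P2@Q0 runs 1, rem=8, I/O yield, promote→Q0. Q0=[P1,P2] Q1=[P4] Q2=[]
t=21-22: P1@Q0 runs 1, rem=4, I/O yield, promote→Q0. Q0=[P2,P1] Q1=[P4] Q2=[]
t=22-23: P2@Q0 runs 1, rem=7, I/O yield, promote→Q0. Q0=[P1,P2] Q1=[P4] Q2=[]
t=23-24: P1@Q0 runs 1, rem=3, I/O yield, promote→Q0. Q0=[P2,P1] Q1=[P4] Q2=[]
t=24-25: P2@Q0 runs 1, rem=6, I/O yield, promote→Q0. Q0=[P1,P2] Q1=[P4] Q2=[]
t=25-26: P1@Q0 runs 1, rem=2, I/O yield, promote→Q0. Q0=[P2,P1] Q1=[P4] Q2=[]
t=26-27: P2@Q0 runs 1, rem=5, I/O yield, promote→Q0. Q0=[P1,P2] Q1=[P4] Q2=[]
t=27-28: P1@Q0 runs 1, rem=1, I/O yield, promote→Q0. Q0=[P2,P1] Q1=[P4] Q2=[]
t=28-29: P2@Q0 runs 1, rem=4, I/O yield, promote→Q0. Q0=[P1,P2] Q1=[P4] Q2=[]
t=29-30: P1@Q0 runs 1, rem=0, completes. Q0=[P2] Q1=[P4] Q2=[]
t=30-31: P2@Q0 runs 1, rem=3, I/O yield, promote→Q0. Q0=[P2] Q1=[P4] Q2=[]
t=31-32: P2@Q0 runs 1, rem=2, I/O yield, promote→Q0. Q0=[P2] Q1=[P4] Q2=[]
t=32-33: P2@Q0 runs 1, rem=1, I/O yield, promote→Q0. Q0=[P2] Q1=[P4] Q2=[]
t=33-34: P2@Q0 runs 1, rem=0, completes. Q0=[] Q1=[P4] Q2=[]
t=34-38: P4@Q1 runs 4, rem=5, quantum used, demote→Q2. Q0=[] Q1=[] Q2=[P4]
t=38-43: P4@Q2 runs 5, rem=0, completes. Q0=[] Q1=[] Q2=[]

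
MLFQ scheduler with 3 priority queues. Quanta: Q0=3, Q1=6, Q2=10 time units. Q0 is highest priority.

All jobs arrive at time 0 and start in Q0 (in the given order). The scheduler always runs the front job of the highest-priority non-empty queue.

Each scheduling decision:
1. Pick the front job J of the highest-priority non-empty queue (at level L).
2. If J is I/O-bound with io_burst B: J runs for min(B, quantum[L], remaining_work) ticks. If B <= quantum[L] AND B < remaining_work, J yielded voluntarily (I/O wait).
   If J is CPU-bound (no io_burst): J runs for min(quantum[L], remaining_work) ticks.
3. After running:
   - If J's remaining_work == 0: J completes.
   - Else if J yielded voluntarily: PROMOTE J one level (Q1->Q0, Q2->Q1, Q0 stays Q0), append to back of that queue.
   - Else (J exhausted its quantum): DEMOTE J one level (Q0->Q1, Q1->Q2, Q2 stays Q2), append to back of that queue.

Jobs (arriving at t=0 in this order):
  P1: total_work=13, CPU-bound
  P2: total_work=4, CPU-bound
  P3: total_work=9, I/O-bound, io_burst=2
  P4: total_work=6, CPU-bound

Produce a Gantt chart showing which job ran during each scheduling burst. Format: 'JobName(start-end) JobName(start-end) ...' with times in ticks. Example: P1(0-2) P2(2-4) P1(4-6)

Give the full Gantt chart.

Answer: P1(0-3) P2(3-6) P3(6-8) P4(8-11) P3(11-13) P3(13-15) P3(15-17) P3(17-18) P1(18-24) P2(24-25) P4(25-28) P1(28-32)

Derivation:
t=0-3: P1@Q0 runs 3, rem=10, quantum used, demote→Q1. Q0=[P2,P3,P4] Q1=[P1] Q2=[]
t=3-6: P2@Q0 runs 3, rem=1, quantum used, demote→Q1. Q0=[P3,P4] Q1=[P1,P2] Q2=[]
t=6-8: P3@Q0 runs 2, rem=7, I/O yield, promote→Q0. Q0=[P4,P3] Q1=[P1,P2] Q2=[]
t=8-11: P4@Q0 runs 3, rem=3, quantum used, demote→Q1. Q0=[P3] Q1=[P1,P2,P4] Q2=[]
t=11-13: P3@Q0 runs 2, rem=5, I/O yield, promote→Q0. Q0=[P3] Q1=[P1,P2,P4] Q2=[]
t=13-15: P3@Q0 runs 2, rem=3, I/O yield, promote→Q0. Q0=[P3] Q1=[P1,P2,P4] Q2=[]
t=15-17: P3@Q0 runs 2, rem=1, I/O yield, promote→Q0. Q0=[P3] Q1=[P1,P2,P4] Q2=[]
t=17-18: P3@Q0 runs 1, rem=0, completes. Q0=[] Q1=[P1,P2,P4] Q2=[]
t=18-24: P1@Q1 runs 6, rem=4, quantum used, demote→Q2. Q0=[] Q1=[P2,P4] Q2=[P1]
t=24-25: P2@Q1 runs 1, rem=0, completes. Q0=[] Q1=[P4] Q2=[P1]
t=25-28: P4@Q1 runs 3, rem=0, completes. Q0=[] Q1=[] Q2=[P1]
t=28-32: P1@Q2 runs 4, rem=0, completes. Q0=[] Q1=[] Q2=[]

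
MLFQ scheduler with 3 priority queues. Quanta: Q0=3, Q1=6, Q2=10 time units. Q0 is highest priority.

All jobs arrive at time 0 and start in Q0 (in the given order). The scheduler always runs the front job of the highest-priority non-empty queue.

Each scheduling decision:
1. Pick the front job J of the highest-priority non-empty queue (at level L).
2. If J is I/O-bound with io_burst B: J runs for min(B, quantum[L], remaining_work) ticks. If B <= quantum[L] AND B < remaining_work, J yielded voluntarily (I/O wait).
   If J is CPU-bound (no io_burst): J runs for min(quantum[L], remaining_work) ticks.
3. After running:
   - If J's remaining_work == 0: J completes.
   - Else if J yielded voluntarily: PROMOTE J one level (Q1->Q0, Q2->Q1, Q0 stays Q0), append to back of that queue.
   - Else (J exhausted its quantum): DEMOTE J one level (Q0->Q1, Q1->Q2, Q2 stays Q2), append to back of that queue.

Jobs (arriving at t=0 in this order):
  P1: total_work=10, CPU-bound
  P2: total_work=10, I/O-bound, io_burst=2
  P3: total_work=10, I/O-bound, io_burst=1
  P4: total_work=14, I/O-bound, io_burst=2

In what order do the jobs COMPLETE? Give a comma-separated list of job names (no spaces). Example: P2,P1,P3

t=0-3: P1@Q0 runs 3, rem=7, quantum used, demote→Q1. Q0=[P2,P3,P4] Q1=[P1] Q2=[]
t=3-5: P2@Q0 runs 2, rem=8, I/O yield, promote→Q0. Q0=[P3,P4,P2] Q1=[P1] Q2=[]
t=5-6: P3@Q0 runs 1, rem=9, I/O yield, promote→Q0. Q0=[P4,P2,P3] Q1=[P1] Q2=[]
t=6-8: P4@Q0 runs 2, rem=12, I/O yield, promote→Q0. Q0=[P2,P3,P4] Q1=[P1] Q2=[]
t=8-10: P2@Q0 runs 2, rem=6, I/O yield, promote→Q0. Q0=[P3,P4,P2] Q1=[P1] Q2=[]
t=10-11: P3@Q0 runs 1, rem=8, I/O yield, promote→Q0. Q0=[P4,P2,P3] Q1=[P1] Q2=[]
t=11-13: P4@Q0 runs 2, rem=10, I/O yield, promote→Q0. Q0=[P2,P3,P4] Q1=[P1] Q2=[]
t=13-15: P2@Q0 runs 2, rem=4, I/O yield, promote→Q0. Q0=[P3,P4,P2] Q1=[P1] Q2=[]
t=15-16: P3@Q0 runs 1, rem=7, I/O yield, promote→Q0. Q0=[P4,P2,P3] Q1=[P1] Q2=[]
t=16-18: P4@Q0 runs 2, rem=8, I/O yield, promote→Q0. Q0=[P2,P3,P4] Q1=[P1] Q2=[]
t=18-20: P2@Q0 runs 2, rem=2, I/O yield, promote→Q0. Q0=[P3,P4,P2] Q1=[P1] Q2=[]
t=20-21: P3@Q0 runs 1, rem=6, I/O yield, promote→Q0. Q0=[P4,P2,P3] Q1=[P1] Q2=[]
t=21-23: P4@Q0 runs 2, rem=6, I/O yield, promote→Q0. Q0=[P2,P3,P4] Q1=[P1] Q2=[]
t=23-25: P2@Q0 runs 2, rem=0, completes. Q0=[P3,P4] Q1=[P1] Q2=[]
t=25-26: P3@Q0 runs 1, rem=5, I/O yield, promote→Q0. Q0=[P4,P3] Q1=[P1] Q2=[]
t=26-28: P4@Q0 runs 2, rem=4, I/O yield, promote→Q0. Q0=[P3,P4] Q1=[P1] Q2=[]
t=28-29: P3@Q0 runs 1, rem=4, I/O yield, promote→Q0. Q0=[P4,P3] Q1=[P1] Q2=[]
t=29-31: P4@Q0 runs 2, rem=2, I/O yield, promote→Q0. Q0=[P3,P4] Q1=[P1] Q2=[]
t=31-32: P3@Q0 runs 1, rem=3, I/O yield, promote→Q0. Q0=[P4,P3] Q1=[P1] Q2=[]
t=32-34: P4@Q0 runs 2, rem=0, completes. Q0=[P3] Q1=[P1] Q2=[]
t=34-35: P3@Q0 runs 1, rem=2, I/O yield, promote→Q0. Q0=[P3] Q1=[P1] Q2=[]
t=35-36: P3@Q0 runs 1, rem=1, I/O yield, promote→Q0. Q0=[P3] Q1=[P1] Q2=[]
t=36-37: P3@Q0 runs 1, rem=0, completes. Q0=[] Q1=[P1] Q2=[]
t=37-43: P1@Q1 runs 6, rem=1, quantum used, demote→Q2. Q0=[] Q1=[] Q2=[P1]
t=43-44: P1@Q2 runs 1, rem=0, completes. Q0=[] Q1=[] Q2=[]

Answer: P2,P4,P3,P1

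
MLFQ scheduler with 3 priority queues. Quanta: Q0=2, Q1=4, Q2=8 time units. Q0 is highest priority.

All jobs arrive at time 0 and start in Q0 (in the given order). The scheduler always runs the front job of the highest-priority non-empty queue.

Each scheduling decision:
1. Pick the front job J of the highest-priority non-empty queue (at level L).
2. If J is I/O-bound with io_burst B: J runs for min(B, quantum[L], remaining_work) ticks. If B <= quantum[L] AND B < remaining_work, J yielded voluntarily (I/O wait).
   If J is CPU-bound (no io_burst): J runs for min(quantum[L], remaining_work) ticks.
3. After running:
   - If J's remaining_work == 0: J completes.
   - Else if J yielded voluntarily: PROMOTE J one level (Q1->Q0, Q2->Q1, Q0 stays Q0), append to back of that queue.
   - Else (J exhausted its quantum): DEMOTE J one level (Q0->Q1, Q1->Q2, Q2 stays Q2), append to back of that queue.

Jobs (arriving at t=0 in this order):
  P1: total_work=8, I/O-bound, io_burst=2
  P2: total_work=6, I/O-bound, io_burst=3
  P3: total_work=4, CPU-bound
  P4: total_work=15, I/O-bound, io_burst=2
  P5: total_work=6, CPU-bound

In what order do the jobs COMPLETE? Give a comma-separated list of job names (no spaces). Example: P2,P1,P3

Answer: P1,P4,P2,P3,P5

Derivation:
t=0-2: P1@Q0 runs 2, rem=6, I/O yield, promote→Q0. Q0=[P2,P3,P4,P5,P1] Q1=[] Q2=[]
t=2-4: P2@Q0 runs 2, rem=4, quantum used, demote→Q1. Q0=[P3,P4,P5,P1] Q1=[P2] Q2=[]
t=4-6: P3@Q0 runs 2, rem=2, quantum used, demote→Q1. Q0=[P4,P5,P1] Q1=[P2,P3] Q2=[]
t=6-8: P4@Q0 runs 2, rem=13, I/O yield, promote→Q0. Q0=[P5,P1,P4] Q1=[P2,P3] Q2=[]
t=8-10: P5@Q0 runs 2, rem=4, quantum used, demote→Q1. Q0=[P1,P4] Q1=[P2,P3,P5] Q2=[]
t=10-12: P1@Q0 runs 2, rem=4, I/O yield, promote→Q0. Q0=[P4,P1] Q1=[P2,P3,P5] Q2=[]
t=12-14: P4@Q0 runs 2, rem=11, I/O yield, promote→Q0. Q0=[P1,P4] Q1=[P2,P3,P5] Q2=[]
t=14-16: P1@Q0 runs 2, rem=2, I/O yield, promote→Q0. Q0=[P4,P1] Q1=[P2,P3,P5] Q2=[]
t=16-18: P4@Q0 runs 2, rem=9, I/O yield, promote→Q0. Q0=[P1,P4] Q1=[P2,P3,P5] Q2=[]
t=18-20: P1@Q0 runs 2, rem=0, completes. Q0=[P4] Q1=[P2,P3,P5] Q2=[]
t=20-22: P4@Q0 runs 2, rem=7, I/O yield, promote→Q0. Q0=[P4] Q1=[P2,P3,P5] Q2=[]
t=22-24: P4@Q0 runs 2, rem=5, I/O yield, promote→Q0. Q0=[P4] Q1=[P2,P3,P5] Q2=[]
t=24-26: P4@Q0 runs 2, rem=3, I/O yield, promote→Q0. Q0=[P4] Q1=[P2,P3,P5] Q2=[]
t=26-28: P4@Q0 runs 2, rem=1, I/O yield, promote→Q0. Q0=[P4] Q1=[P2,P3,P5] Q2=[]
t=28-29: P4@Q0 runs 1, rem=0, completes. Q0=[] Q1=[P2,P3,P5] Q2=[]
t=29-32: P2@Q1 runs 3, rem=1, I/O yield, promote→Q0. Q0=[P2] Q1=[P3,P5] Q2=[]
t=32-33: P2@Q0 runs 1, rem=0, completes. Q0=[] Q1=[P3,P5] Q2=[]
t=33-35: P3@Q1 runs 2, rem=0, completes. Q0=[] Q1=[P5] Q2=[]
t=35-39: P5@Q1 runs 4, rem=0, completes. Q0=[] Q1=[] Q2=[]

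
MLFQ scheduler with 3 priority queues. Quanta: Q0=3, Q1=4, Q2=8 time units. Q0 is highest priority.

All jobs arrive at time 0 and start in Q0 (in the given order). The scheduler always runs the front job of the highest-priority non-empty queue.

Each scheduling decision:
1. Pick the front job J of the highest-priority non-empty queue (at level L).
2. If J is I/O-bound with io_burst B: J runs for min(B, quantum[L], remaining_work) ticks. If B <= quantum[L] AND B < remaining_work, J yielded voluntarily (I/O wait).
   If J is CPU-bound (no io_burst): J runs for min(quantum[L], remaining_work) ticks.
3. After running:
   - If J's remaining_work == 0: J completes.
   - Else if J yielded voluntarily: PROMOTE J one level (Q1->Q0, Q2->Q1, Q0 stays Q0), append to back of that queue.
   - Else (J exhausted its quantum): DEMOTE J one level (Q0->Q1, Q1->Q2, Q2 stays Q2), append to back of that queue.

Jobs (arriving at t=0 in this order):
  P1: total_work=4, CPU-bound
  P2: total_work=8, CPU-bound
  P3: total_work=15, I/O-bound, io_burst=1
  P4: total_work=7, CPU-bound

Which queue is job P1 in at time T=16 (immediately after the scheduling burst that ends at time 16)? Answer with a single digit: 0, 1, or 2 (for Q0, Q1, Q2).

Answer: 1

Derivation:
t=0-3: P1@Q0 runs 3, rem=1, quantum used, demote→Q1. Q0=[P2,P3,P4] Q1=[P1] Q2=[]
t=3-6: P2@Q0 runs 3, rem=5, quantum used, demote→Q1. Q0=[P3,P4] Q1=[P1,P2] Q2=[]
t=6-7: P3@Q0 runs 1, rem=14, I/O yield, promote→Q0. Q0=[P4,P3] Q1=[P1,P2] Q2=[]
t=7-10: P4@Q0 runs 3, rem=4, quantum used, demote→Q1. Q0=[P3] Q1=[P1,P2,P4] Q2=[]
t=10-11: P3@Q0 runs 1, rem=13, I/O yield, promote→Q0. Q0=[P3] Q1=[P1,P2,P4] Q2=[]
t=11-12: P3@Q0 runs 1, rem=12, I/O yield, promote→Q0. Q0=[P3] Q1=[P1,P2,P4] Q2=[]
t=12-13: P3@Q0 runs 1, rem=11, I/O yield, promote→Q0. Q0=[P3] Q1=[P1,P2,P4] Q2=[]
t=13-14: P3@Q0 runs 1, rem=10, I/O yield, promote→Q0. Q0=[P3] Q1=[P1,P2,P4] Q2=[]
t=14-15: P3@Q0 runs 1, rem=9, I/O yield, promote→Q0. Q0=[P3] Q1=[P1,P2,P4] Q2=[]
t=15-16: P3@Q0 runs 1, rem=8, I/O yield, promote→Q0. Q0=[P3] Q1=[P1,P2,P4] Q2=[]
t=16-17: P3@Q0 runs 1, rem=7, I/O yield, promote→Q0. Q0=[P3] Q1=[P1,P2,P4] Q2=[]
t=17-18: P3@Q0 runs 1, rem=6, I/O yield, promote→Q0. Q0=[P3] Q1=[P1,P2,P4] Q2=[]
t=18-19: P3@Q0 runs 1, rem=5, I/O yield, promote→Q0. Q0=[P3] Q1=[P1,P2,P4] Q2=[]
t=19-20: P3@Q0 runs 1, rem=4, I/O yield, promote→Q0. Q0=[P3] Q1=[P1,P2,P4] Q2=[]
t=20-21: P3@Q0 runs 1, rem=3, I/O yield, promote→Q0. Q0=[P3] Q1=[P1,P2,P4] Q2=[]
t=21-22: P3@Q0 runs 1, rem=2, I/O yield, promote→Q0. Q0=[P3] Q1=[P1,P2,P4] Q2=[]
t=22-23: P3@Q0 runs 1, rem=1, I/O yield, promote→Q0. Q0=[P3] Q1=[P1,P2,P4] Q2=[]
t=23-24: P3@Q0 runs 1, rem=0, completes. Q0=[] Q1=[P1,P2,P4] Q2=[]
t=24-25: P1@Q1 runs 1, rem=0, completes. Q0=[] Q1=[P2,P4] Q2=[]
t=25-29: P2@Q1 runs 4, rem=1, quantum used, demote→Q2. Q0=[] Q1=[P4] Q2=[P2]
t=29-33: P4@Q1 runs 4, rem=0, completes. Q0=[] Q1=[] Q2=[P2]
t=33-34: P2@Q2 runs 1, rem=0, completes. Q0=[] Q1=[] Q2=[]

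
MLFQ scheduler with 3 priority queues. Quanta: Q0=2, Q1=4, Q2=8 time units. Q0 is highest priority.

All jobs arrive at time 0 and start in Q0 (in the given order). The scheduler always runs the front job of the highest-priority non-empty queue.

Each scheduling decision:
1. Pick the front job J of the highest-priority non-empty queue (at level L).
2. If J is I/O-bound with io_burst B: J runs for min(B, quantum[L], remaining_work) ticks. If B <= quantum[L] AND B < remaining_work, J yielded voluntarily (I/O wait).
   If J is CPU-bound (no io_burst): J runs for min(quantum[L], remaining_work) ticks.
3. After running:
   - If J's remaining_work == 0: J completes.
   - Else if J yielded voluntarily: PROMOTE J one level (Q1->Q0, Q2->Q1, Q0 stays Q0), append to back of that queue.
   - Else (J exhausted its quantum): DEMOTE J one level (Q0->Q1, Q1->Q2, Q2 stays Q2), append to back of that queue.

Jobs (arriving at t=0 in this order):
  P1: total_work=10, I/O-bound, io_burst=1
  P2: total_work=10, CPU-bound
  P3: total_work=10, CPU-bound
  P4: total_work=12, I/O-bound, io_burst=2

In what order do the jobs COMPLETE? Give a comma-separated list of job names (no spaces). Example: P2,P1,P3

t=0-1: P1@Q0 runs 1, rem=9, I/O yield, promote→Q0. Q0=[P2,P3,P4,P1] Q1=[] Q2=[]
t=1-3: P2@Q0 runs 2, rem=8, quantum used, demote→Q1. Q0=[P3,P4,P1] Q1=[P2] Q2=[]
t=3-5: P3@Q0 runs 2, rem=8, quantum used, demote→Q1. Q0=[P4,P1] Q1=[P2,P3] Q2=[]
t=5-7: P4@Q0 runs 2, rem=10, I/O yield, promote→Q0. Q0=[P1,P4] Q1=[P2,P3] Q2=[]
t=7-8: P1@Q0 runs 1, rem=8, I/O yield, promote→Q0. Q0=[P4,P1] Q1=[P2,P3] Q2=[]
t=8-10: P4@Q0 runs 2, rem=8, I/O yield, promote→Q0. Q0=[P1,P4] Q1=[P2,P3] Q2=[]
t=10-11: P1@Q0 runs 1, rem=7, I/O yield, promote→Q0. Q0=[P4,P1] Q1=[P2,P3] Q2=[]
t=11-13: P4@Q0 runs 2, rem=6, I/O yield, promote→Q0. Q0=[P1,P4] Q1=[P2,P3] Q2=[]
t=13-14: P1@Q0 runs 1, rem=6, I/O yield, promote→Q0. Q0=[P4,P1] Q1=[P2,P3] Q2=[]
t=14-16: P4@Q0 runs 2, rem=4, I/O yield, promote→Q0. Q0=[P1,P4] Q1=[P2,P3] Q2=[]
t=16-17: P1@Q0 runs 1, rem=5, I/O yield, promote→Q0. Q0=[P4,P1] Q1=[P2,P3] Q2=[]
t=17-19: P4@Q0 runs 2, rem=2, I/O yield, promote→Q0. Q0=[P1,P4] Q1=[P2,P3] Q2=[]
t=19-20: P1@Q0 runs 1, rem=4, I/O yield, promote→Q0. Q0=[P4,P1] Q1=[P2,P3] Q2=[]
t=20-22: P4@Q0 runs 2, rem=0, completes. Q0=[P1] Q1=[P2,P3] Q2=[]
t=22-23: P1@Q0 runs 1, rem=3, I/O yield, promote→Q0. Q0=[P1] Q1=[P2,P3] Q2=[]
t=23-24: P1@Q0 runs 1, rem=2, I/O yield, promote→Q0. Q0=[P1] Q1=[P2,P3] Q2=[]
t=24-25: P1@Q0 runs 1, rem=1, I/O yield, promote→Q0. Q0=[P1] Q1=[P2,P3] Q2=[]
t=25-26: P1@Q0 runs 1, rem=0, completes. Q0=[] Q1=[P2,P3] Q2=[]
t=26-30: P2@Q1 runs 4, rem=4, quantum used, demote→Q2. Q0=[] Q1=[P3] Q2=[P2]
t=30-34: P3@Q1 runs 4, rem=4, quantum used, demote→Q2. Q0=[] Q1=[] Q2=[P2,P3]
t=34-38: P2@Q2 runs 4, rem=0, completes. Q0=[] Q1=[] Q2=[P3]
t=38-42: P3@Q2 runs 4, rem=0, completes. Q0=[] Q1=[] Q2=[]

Answer: P4,P1,P2,P3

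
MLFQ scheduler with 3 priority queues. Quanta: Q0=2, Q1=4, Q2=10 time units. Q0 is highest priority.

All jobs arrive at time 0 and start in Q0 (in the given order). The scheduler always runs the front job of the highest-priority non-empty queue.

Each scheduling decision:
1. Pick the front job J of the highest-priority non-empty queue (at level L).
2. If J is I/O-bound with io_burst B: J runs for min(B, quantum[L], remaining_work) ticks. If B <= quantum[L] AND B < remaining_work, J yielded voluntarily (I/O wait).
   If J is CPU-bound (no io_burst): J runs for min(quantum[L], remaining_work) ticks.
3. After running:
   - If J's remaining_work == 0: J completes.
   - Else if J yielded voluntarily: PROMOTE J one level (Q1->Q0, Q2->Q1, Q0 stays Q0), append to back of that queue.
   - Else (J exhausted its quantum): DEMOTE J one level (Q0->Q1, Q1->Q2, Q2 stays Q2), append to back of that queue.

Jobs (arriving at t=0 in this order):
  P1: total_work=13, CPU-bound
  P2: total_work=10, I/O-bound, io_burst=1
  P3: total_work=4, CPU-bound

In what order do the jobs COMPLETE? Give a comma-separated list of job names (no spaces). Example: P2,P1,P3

Answer: P2,P3,P1

Derivation:
t=0-2: P1@Q0 runs 2, rem=11, quantum used, demote→Q1. Q0=[P2,P3] Q1=[P1] Q2=[]
t=2-3: P2@Q0 runs 1, rem=9, I/O yield, promote→Q0. Q0=[P3,P2] Q1=[P1] Q2=[]
t=3-5: P3@Q0 runs 2, rem=2, quantum used, demote→Q1. Q0=[P2] Q1=[P1,P3] Q2=[]
t=5-6: P2@Q0 runs 1, rem=8, I/O yield, promote→Q0. Q0=[P2] Q1=[P1,P3] Q2=[]
t=6-7: P2@Q0 runs 1, rem=7, I/O yield, promote→Q0. Q0=[P2] Q1=[P1,P3] Q2=[]
t=7-8: P2@Q0 runs 1, rem=6, I/O yield, promote→Q0. Q0=[P2] Q1=[P1,P3] Q2=[]
t=8-9: P2@Q0 runs 1, rem=5, I/O yield, promote→Q0. Q0=[P2] Q1=[P1,P3] Q2=[]
t=9-10: P2@Q0 runs 1, rem=4, I/O yield, promote→Q0. Q0=[P2] Q1=[P1,P3] Q2=[]
t=10-11: P2@Q0 runs 1, rem=3, I/O yield, promote→Q0. Q0=[P2] Q1=[P1,P3] Q2=[]
t=11-12: P2@Q0 runs 1, rem=2, I/O yield, promote→Q0. Q0=[P2] Q1=[P1,P3] Q2=[]
t=12-13: P2@Q0 runs 1, rem=1, I/O yield, promote→Q0. Q0=[P2] Q1=[P1,P3] Q2=[]
t=13-14: P2@Q0 runs 1, rem=0, completes. Q0=[] Q1=[P1,P3] Q2=[]
t=14-18: P1@Q1 runs 4, rem=7, quantum used, demote→Q2. Q0=[] Q1=[P3] Q2=[P1]
t=18-20: P3@Q1 runs 2, rem=0, completes. Q0=[] Q1=[] Q2=[P1]
t=20-27: P1@Q2 runs 7, rem=0, completes. Q0=[] Q1=[] Q2=[]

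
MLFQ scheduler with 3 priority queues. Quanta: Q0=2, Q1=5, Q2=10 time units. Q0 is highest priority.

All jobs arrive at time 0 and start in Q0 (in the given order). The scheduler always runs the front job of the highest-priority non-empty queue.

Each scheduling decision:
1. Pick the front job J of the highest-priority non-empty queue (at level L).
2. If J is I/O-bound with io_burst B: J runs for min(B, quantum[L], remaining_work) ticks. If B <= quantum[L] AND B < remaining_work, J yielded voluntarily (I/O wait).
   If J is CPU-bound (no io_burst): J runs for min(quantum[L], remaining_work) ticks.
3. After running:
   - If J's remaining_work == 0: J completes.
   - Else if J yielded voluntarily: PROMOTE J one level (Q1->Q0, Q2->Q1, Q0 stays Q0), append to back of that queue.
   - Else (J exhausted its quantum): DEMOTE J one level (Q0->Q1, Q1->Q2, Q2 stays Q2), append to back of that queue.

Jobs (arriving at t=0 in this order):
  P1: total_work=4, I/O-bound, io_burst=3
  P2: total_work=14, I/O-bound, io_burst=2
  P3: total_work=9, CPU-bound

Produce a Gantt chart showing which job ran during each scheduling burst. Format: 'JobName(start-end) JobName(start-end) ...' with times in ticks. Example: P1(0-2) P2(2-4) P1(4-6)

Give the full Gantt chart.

t=0-2: P1@Q0 runs 2, rem=2, quantum used, demote→Q1. Q0=[P2,P3] Q1=[P1] Q2=[]
t=2-4: P2@Q0 runs 2, rem=12, I/O yield, promote→Q0. Q0=[P3,P2] Q1=[P1] Q2=[]
t=4-6: P3@Q0 runs 2, rem=7, quantum used, demote→Q1. Q0=[P2] Q1=[P1,P3] Q2=[]
t=6-8: P2@Q0 runs 2, rem=10, I/O yield, promote→Q0. Q0=[P2] Q1=[P1,P3] Q2=[]
t=8-10: P2@Q0 runs 2, rem=8, I/O yield, promote→Q0. Q0=[P2] Q1=[P1,P3] Q2=[]
t=10-12: P2@Q0 runs 2, rem=6, I/O yield, promote→Q0. Q0=[P2] Q1=[P1,P3] Q2=[]
t=12-14: P2@Q0 runs 2, rem=4, I/O yield, promote→Q0. Q0=[P2] Q1=[P1,P3] Q2=[]
t=14-16: P2@Q0 runs 2, rem=2, I/O yield, promote→Q0. Q0=[P2] Q1=[P1,P3] Q2=[]
t=16-18: P2@Q0 runs 2, rem=0, completes. Q0=[] Q1=[P1,P3] Q2=[]
t=18-20: P1@Q1 runs 2, rem=0, completes. Q0=[] Q1=[P3] Q2=[]
t=20-25: P3@Q1 runs 5, rem=2, quantum used, demote→Q2. Q0=[] Q1=[] Q2=[P3]
t=25-27: P3@Q2 runs 2, rem=0, completes. Q0=[] Q1=[] Q2=[]

Answer: P1(0-2) P2(2-4) P3(4-6) P2(6-8) P2(8-10) P2(10-12) P2(12-14) P2(14-16) P2(16-18) P1(18-20) P3(20-25) P3(25-27)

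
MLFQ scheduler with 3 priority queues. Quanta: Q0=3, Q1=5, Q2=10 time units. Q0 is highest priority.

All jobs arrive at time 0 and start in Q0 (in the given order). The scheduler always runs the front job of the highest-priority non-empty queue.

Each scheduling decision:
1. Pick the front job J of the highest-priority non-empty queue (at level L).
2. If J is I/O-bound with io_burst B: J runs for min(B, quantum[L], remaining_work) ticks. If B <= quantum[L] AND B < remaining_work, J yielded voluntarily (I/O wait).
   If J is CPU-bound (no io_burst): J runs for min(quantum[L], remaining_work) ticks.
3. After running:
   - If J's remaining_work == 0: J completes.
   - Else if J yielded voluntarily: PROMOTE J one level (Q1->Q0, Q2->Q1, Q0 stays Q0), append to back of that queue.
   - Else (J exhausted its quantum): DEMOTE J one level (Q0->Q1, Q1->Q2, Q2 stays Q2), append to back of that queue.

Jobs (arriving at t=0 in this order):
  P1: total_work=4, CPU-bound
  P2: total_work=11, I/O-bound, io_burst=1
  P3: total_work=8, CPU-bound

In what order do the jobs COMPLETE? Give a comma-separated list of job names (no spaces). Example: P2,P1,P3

t=0-3: P1@Q0 runs 3, rem=1, quantum used, demote→Q1. Q0=[P2,P3] Q1=[P1] Q2=[]
t=3-4: P2@Q0 runs 1, rem=10, I/O yield, promote→Q0. Q0=[P3,P2] Q1=[P1] Q2=[]
t=4-7: P3@Q0 runs 3, rem=5, quantum used, demote→Q1. Q0=[P2] Q1=[P1,P3] Q2=[]
t=7-8: P2@Q0 runs 1, rem=9, I/O yield, promote→Q0. Q0=[P2] Q1=[P1,P3] Q2=[]
t=8-9: P2@Q0 runs 1, rem=8, I/O yield, promote→Q0. Q0=[P2] Q1=[P1,P3] Q2=[]
t=9-10: P2@Q0 runs 1, rem=7, I/O yield, promote→Q0. Q0=[P2] Q1=[P1,P3] Q2=[]
t=10-11: P2@Q0 runs 1, rem=6, I/O yield, promote→Q0. Q0=[P2] Q1=[P1,P3] Q2=[]
t=11-12: P2@Q0 runs 1, rem=5, I/O yield, promote→Q0. Q0=[P2] Q1=[P1,P3] Q2=[]
t=12-13: P2@Q0 runs 1, rem=4, I/O yield, promote→Q0. Q0=[P2] Q1=[P1,P3] Q2=[]
t=13-14: P2@Q0 runs 1, rem=3, I/O yield, promote→Q0. Q0=[P2] Q1=[P1,P3] Q2=[]
t=14-15: P2@Q0 runs 1, rem=2, I/O yield, promote→Q0. Q0=[P2] Q1=[P1,P3] Q2=[]
t=15-16: P2@Q0 runs 1, rem=1, I/O yield, promote→Q0. Q0=[P2] Q1=[P1,P3] Q2=[]
t=16-17: P2@Q0 runs 1, rem=0, completes. Q0=[] Q1=[P1,P3] Q2=[]
t=17-18: P1@Q1 runs 1, rem=0, completes. Q0=[] Q1=[P3] Q2=[]
t=18-23: P3@Q1 runs 5, rem=0, completes. Q0=[] Q1=[] Q2=[]

Answer: P2,P1,P3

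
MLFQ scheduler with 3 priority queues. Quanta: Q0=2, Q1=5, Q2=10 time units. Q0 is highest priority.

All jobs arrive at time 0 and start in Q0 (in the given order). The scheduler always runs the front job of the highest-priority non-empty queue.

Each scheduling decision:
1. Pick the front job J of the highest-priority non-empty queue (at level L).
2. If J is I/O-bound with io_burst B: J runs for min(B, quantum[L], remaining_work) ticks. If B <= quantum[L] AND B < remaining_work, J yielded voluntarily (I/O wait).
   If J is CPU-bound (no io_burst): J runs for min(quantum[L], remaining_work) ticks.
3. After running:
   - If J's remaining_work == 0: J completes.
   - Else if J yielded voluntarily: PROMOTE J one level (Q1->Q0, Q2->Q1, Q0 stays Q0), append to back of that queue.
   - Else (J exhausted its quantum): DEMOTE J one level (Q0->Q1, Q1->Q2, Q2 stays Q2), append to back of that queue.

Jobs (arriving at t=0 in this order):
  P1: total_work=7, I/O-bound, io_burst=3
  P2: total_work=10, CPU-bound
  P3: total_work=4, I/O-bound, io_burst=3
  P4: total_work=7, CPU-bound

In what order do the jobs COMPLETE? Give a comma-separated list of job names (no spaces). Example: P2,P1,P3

t=0-2: P1@Q0 runs 2, rem=5, quantum used, demote→Q1. Q0=[P2,P3,P4] Q1=[P1] Q2=[]
t=2-4: P2@Q0 runs 2, rem=8, quantum used, demote→Q1. Q0=[P3,P4] Q1=[P1,P2] Q2=[]
t=4-6: P3@Q0 runs 2, rem=2, quantum used, demote→Q1. Q0=[P4] Q1=[P1,P2,P3] Q2=[]
t=6-8: P4@Q0 runs 2, rem=5, quantum used, demote→Q1. Q0=[] Q1=[P1,P2,P3,P4] Q2=[]
t=8-11: P1@Q1 runs 3, rem=2, I/O yield, promote→Q0. Q0=[P1] Q1=[P2,P3,P4] Q2=[]
t=11-13: P1@Q0 runs 2, rem=0, completes. Q0=[] Q1=[P2,P3,P4] Q2=[]
t=13-18: P2@Q1 runs 5, rem=3, quantum used, demote→Q2. Q0=[] Q1=[P3,P4] Q2=[P2]
t=18-20: P3@Q1 runs 2, rem=0, completes. Q0=[] Q1=[P4] Q2=[P2]
t=20-25: P4@Q1 runs 5, rem=0, completes. Q0=[] Q1=[] Q2=[P2]
t=25-28: P2@Q2 runs 3, rem=0, completes. Q0=[] Q1=[] Q2=[]

Answer: P1,P3,P4,P2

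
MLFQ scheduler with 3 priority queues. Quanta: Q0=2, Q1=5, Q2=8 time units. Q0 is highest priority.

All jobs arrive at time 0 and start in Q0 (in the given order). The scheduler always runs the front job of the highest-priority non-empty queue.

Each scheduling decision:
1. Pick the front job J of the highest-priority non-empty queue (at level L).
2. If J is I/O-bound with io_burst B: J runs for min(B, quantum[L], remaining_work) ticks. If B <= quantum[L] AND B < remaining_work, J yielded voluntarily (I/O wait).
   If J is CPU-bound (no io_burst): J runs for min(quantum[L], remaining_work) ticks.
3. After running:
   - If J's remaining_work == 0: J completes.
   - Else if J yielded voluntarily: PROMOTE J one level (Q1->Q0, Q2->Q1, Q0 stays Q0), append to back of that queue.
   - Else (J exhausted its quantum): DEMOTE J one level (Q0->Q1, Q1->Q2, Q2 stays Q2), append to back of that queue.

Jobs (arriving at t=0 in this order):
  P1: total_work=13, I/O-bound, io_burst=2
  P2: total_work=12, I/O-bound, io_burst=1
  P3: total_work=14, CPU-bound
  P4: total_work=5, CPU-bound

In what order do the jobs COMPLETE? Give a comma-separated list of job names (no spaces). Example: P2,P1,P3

t=0-2: P1@Q0 runs 2, rem=11, I/O yield, promote→Q0. Q0=[P2,P3,P4,P1] Q1=[] Q2=[]
t=2-3: P2@Q0 runs 1, rem=11, I/O yield, promote→Q0. Q0=[P3,P4,P1,P2] Q1=[] Q2=[]
t=3-5: P3@Q0 runs 2, rem=12, quantum used, demote→Q1. Q0=[P4,P1,P2] Q1=[P3] Q2=[]
t=5-7: P4@Q0 runs 2, rem=3, quantum used, demote→Q1. Q0=[P1,P2] Q1=[P3,P4] Q2=[]
t=7-9: P1@Q0 runs 2, rem=9, I/O yield, promote→Q0. Q0=[P2,P1] Q1=[P3,P4] Q2=[]
t=9-10: P2@Q0 runs 1, rem=10, I/O yield, promote→Q0. Q0=[P1,P2] Q1=[P3,P4] Q2=[]
t=10-12: P1@Q0 runs 2, rem=7, I/O yield, promote→Q0. Q0=[P2,P1] Q1=[P3,P4] Q2=[]
t=12-13: P2@Q0 runs 1, rem=9, I/O yield, promote→Q0. Q0=[P1,P2] Q1=[P3,P4] Q2=[]
t=13-15: P1@Q0 runs 2, rem=5, I/O yield, promote→Q0. Q0=[P2,P1] Q1=[P3,P4] Q2=[]
t=15-16: P2@Q0 runs 1, rem=8, I/O yield, promote→Q0. Q0=[P1,P2] Q1=[P3,P4] Q2=[]
t=16-18: P1@Q0 runs 2, rem=3, I/O yield, promote→Q0. Q0=[P2,P1] Q1=[P3,P4] Q2=[]
t=18-19: P2@Q0 runs 1, rem=7, I/O yield, promote→Q0. Q0=[P1,P2] Q1=[P3,P4] Q2=[]
t=19-21: P1@Q0 runs 2, rem=1, I/O yield, promote→Q0. Q0=[P2,P1] Q1=[P3,P4] Q2=[]
t=21-22: P2@Q0 runs 1, rem=6, I/O yield, promote→Q0. Q0=[P1,P2] Q1=[P3,P4] Q2=[]
t=22-23: P1@Q0 runs 1, rem=0, completes. Q0=[P2] Q1=[P3,P4] Q2=[]
t=23-24: P2@Q0 runs 1, rem=5, I/O yield, promote→Q0. Q0=[P2] Q1=[P3,P4] Q2=[]
t=24-25: P2@Q0 runs 1, rem=4, I/O yield, promote→Q0. Q0=[P2] Q1=[P3,P4] Q2=[]
t=25-26: P2@Q0 runs 1, rem=3, I/O yield, promote→Q0. Q0=[P2] Q1=[P3,P4] Q2=[]
t=26-27: P2@Q0 runs 1, rem=2, I/O yield, promote→Q0. Q0=[P2] Q1=[P3,P4] Q2=[]
t=27-28: P2@Q0 runs 1, rem=1, I/O yield, promote→Q0. Q0=[P2] Q1=[P3,P4] Q2=[]
t=28-29: P2@Q0 runs 1, rem=0, completes. Q0=[] Q1=[P3,P4] Q2=[]
t=29-34: P3@Q1 runs 5, rem=7, quantum used, demote→Q2. Q0=[] Q1=[P4] Q2=[P3]
t=34-37: P4@Q1 runs 3, rem=0, completes. Q0=[] Q1=[] Q2=[P3]
t=37-44: P3@Q2 runs 7, rem=0, completes. Q0=[] Q1=[] Q2=[]

Answer: P1,P2,P4,P3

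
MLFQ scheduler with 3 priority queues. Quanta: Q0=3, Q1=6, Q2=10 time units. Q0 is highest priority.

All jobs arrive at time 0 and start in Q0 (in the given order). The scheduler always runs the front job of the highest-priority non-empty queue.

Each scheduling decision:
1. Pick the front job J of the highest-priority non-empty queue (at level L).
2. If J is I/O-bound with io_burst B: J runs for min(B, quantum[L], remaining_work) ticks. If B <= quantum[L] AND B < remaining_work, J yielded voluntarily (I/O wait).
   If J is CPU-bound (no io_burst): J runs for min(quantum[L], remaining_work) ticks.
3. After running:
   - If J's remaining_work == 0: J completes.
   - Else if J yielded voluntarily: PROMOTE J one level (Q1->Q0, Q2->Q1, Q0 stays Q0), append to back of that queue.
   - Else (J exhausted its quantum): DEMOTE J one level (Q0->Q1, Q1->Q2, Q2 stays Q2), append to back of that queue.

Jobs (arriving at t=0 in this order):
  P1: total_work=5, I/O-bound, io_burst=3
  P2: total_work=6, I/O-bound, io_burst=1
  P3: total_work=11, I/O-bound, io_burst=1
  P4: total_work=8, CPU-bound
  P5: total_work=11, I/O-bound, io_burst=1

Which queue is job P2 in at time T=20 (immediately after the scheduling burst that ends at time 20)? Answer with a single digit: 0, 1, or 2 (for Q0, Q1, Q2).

t=0-3: P1@Q0 runs 3, rem=2, I/O yield, promote→Q0. Q0=[P2,P3,P4,P5,P1] Q1=[] Q2=[]
t=3-4: P2@Q0 runs 1, rem=5, I/O yield, promote→Q0. Q0=[P3,P4,P5,P1,P2] Q1=[] Q2=[]
t=4-5: P3@Q0 runs 1, rem=10, I/O yield, promote→Q0. Q0=[P4,P5,P1,P2,P3] Q1=[] Q2=[]
t=5-8: P4@Q0 runs 3, rem=5, quantum used, demote→Q1. Q0=[P5,P1,P2,P3] Q1=[P4] Q2=[]
t=8-9: P5@Q0 runs 1, rem=10, I/O yield, promote→Q0. Q0=[P1,P2,P3,P5] Q1=[P4] Q2=[]
t=9-11: P1@Q0 runs 2, rem=0, completes. Q0=[P2,P3,P5] Q1=[P4] Q2=[]
t=11-12: P2@Q0 runs 1, rem=4, I/O yield, promote→Q0. Q0=[P3,P5,P2] Q1=[P4] Q2=[]
t=12-13: P3@Q0 runs 1, rem=9, I/O yield, promote→Q0. Q0=[P5,P2,P3] Q1=[P4] Q2=[]
t=13-14: P5@Q0 runs 1, rem=9, I/O yield, promote→Q0. Q0=[P2,P3,P5] Q1=[P4] Q2=[]
t=14-15: P2@Q0 runs 1, rem=3, I/O yield, promote→Q0. Q0=[P3,P5,P2] Q1=[P4] Q2=[]
t=15-16: P3@Q0 runs 1, rem=8, I/O yield, promote→Q0. Q0=[P5,P2,P3] Q1=[P4] Q2=[]
t=16-17: P5@Q0 runs 1, rem=8, I/O yield, promote→Q0. Q0=[P2,P3,P5] Q1=[P4] Q2=[]
t=17-18: P2@Q0 runs 1, rem=2, I/O yield, promote→Q0. Q0=[P3,P5,P2] Q1=[P4] Q2=[]
t=18-19: P3@Q0 runs 1, rem=7, I/O yield, promote→Q0. Q0=[P5,P2,P3] Q1=[P4] Q2=[]
t=19-20: P5@Q0 runs 1, rem=7, I/O yield, promote→Q0. Q0=[P2,P3,P5] Q1=[P4] Q2=[]
t=20-21: P2@Q0 runs 1, rem=1, I/O yield, promote→Q0. Q0=[P3,P5,P2] Q1=[P4] Q2=[]
t=21-22: P3@Q0 runs 1, rem=6, I/O yield, promote→Q0. Q0=[P5,P2,P3] Q1=[P4] Q2=[]
t=22-23: P5@Q0 runs 1, rem=6, I/O yield, promote→Q0. Q0=[P2,P3,P5] Q1=[P4] Q2=[]
t=23-24: P2@Q0 runs 1, rem=0, completes. Q0=[P3,P5] Q1=[P4] Q2=[]
t=24-25: P3@Q0 runs 1, rem=5, I/O yield, promote→Q0. Q0=[P5,P3] Q1=[P4] Q2=[]
t=25-26: P5@Q0 runs 1, rem=5, I/O yield, promote→Q0. Q0=[P3,P5] Q1=[P4] Q2=[]
t=26-27: P3@Q0 runs 1, rem=4, I/O yield, promote→Q0. Q0=[P5,P3] Q1=[P4] Q2=[]
t=27-28: P5@Q0 runs 1, rem=4, I/O yield, promote→Q0. Q0=[P3,P5] Q1=[P4] Q2=[]
t=28-29: P3@Q0 runs 1, rem=3, I/O yield, promote→Q0. Q0=[P5,P3] Q1=[P4] Q2=[]
t=29-30: P5@Q0 runs 1, rem=3, I/O yield, promote→Q0. Q0=[P3,P5] Q1=[P4] Q2=[]
t=30-31: P3@Q0 runs 1, rem=2, I/O yield, promote→Q0. Q0=[P5,P3] Q1=[P4] Q2=[]
t=31-32: P5@Q0 runs 1, rem=2, I/O yield, promote→Q0. Q0=[P3,P5] Q1=[P4] Q2=[]
t=32-33: P3@Q0 runs 1, rem=1, I/O yield, promote→Q0. Q0=[P5,P3] Q1=[P4] Q2=[]
t=33-34: P5@Q0 runs 1, rem=1, I/O yield, promote→Q0. Q0=[P3,P5] Q1=[P4] Q2=[]
t=34-35: P3@Q0 runs 1, rem=0, completes. Q0=[P5] Q1=[P4] Q2=[]
t=35-36: P5@Q0 runs 1, rem=0, completes. Q0=[] Q1=[P4] Q2=[]
t=36-41: P4@Q1 runs 5, rem=0, completes. Q0=[] Q1=[] Q2=[]

Answer: 0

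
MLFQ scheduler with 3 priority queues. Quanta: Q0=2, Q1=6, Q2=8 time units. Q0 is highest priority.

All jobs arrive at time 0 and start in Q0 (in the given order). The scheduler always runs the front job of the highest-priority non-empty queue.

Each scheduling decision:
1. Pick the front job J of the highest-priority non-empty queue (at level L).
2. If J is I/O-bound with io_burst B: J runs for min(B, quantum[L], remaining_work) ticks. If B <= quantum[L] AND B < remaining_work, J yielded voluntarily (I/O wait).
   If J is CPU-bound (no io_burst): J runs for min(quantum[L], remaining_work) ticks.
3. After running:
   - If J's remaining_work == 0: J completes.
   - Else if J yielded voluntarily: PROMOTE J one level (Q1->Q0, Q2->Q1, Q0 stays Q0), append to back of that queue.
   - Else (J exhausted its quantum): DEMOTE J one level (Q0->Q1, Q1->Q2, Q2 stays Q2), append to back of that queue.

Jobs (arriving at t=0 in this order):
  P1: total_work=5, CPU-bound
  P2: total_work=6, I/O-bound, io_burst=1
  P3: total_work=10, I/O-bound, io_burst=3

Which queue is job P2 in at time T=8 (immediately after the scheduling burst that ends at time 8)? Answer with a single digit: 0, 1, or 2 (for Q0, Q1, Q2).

Answer: 0

Derivation:
t=0-2: P1@Q0 runs 2, rem=3, quantum used, demote→Q1. Q0=[P2,P3] Q1=[P1] Q2=[]
t=2-3: P2@Q0 runs 1, rem=5, I/O yield, promote→Q0. Q0=[P3,P2] Q1=[P1] Q2=[]
t=3-5: P3@Q0 runs 2, rem=8, quantum used, demote→Q1. Q0=[P2] Q1=[P1,P3] Q2=[]
t=5-6: P2@Q0 runs 1, rem=4, I/O yield, promote→Q0. Q0=[P2] Q1=[P1,P3] Q2=[]
t=6-7: P2@Q0 runs 1, rem=3, I/O yield, promote→Q0. Q0=[P2] Q1=[P1,P3] Q2=[]
t=7-8: P2@Q0 runs 1, rem=2, I/O yield, promote→Q0. Q0=[P2] Q1=[P1,P3] Q2=[]
t=8-9: P2@Q0 runs 1, rem=1, I/O yield, promote→Q0. Q0=[P2] Q1=[P1,P3] Q2=[]
t=9-10: P2@Q0 runs 1, rem=0, completes. Q0=[] Q1=[P1,P3] Q2=[]
t=10-13: P1@Q1 runs 3, rem=0, completes. Q0=[] Q1=[P3] Q2=[]
t=13-16: P3@Q1 runs 3, rem=5, I/O yield, promote→Q0. Q0=[P3] Q1=[] Q2=[]
t=16-18: P3@Q0 runs 2, rem=3, quantum used, demote→Q1. Q0=[] Q1=[P3] Q2=[]
t=18-21: P3@Q1 runs 3, rem=0, completes. Q0=[] Q1=[] Q2=[]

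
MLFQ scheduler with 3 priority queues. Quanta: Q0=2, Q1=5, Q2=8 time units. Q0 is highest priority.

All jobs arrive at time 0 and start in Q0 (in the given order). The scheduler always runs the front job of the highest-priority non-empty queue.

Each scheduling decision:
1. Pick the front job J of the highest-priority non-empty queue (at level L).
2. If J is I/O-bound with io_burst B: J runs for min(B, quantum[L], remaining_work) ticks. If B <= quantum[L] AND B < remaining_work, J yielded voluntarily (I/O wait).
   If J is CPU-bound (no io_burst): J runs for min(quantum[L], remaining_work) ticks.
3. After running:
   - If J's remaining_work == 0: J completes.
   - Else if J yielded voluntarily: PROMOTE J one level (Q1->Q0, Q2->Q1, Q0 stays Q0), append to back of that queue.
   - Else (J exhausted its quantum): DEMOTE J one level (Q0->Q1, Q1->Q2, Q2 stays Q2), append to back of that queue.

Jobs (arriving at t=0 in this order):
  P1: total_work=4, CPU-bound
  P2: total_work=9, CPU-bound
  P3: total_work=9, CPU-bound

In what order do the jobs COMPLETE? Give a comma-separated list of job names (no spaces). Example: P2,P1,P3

t=0-2: P1@Q0 runs 2, rem=2, quantum used, demote→Q1. Q0=[P2,P3] Q1=[P1] Q2=[]
t=2-4: P2@Q0 runs 2, rem=7, quantum used, demote→Q1. Q0=[P3] Q1=[P1,P2] Q2=[]
t=4-6: P3@Q0 runs 2, rem=7, quantum used, demote→Q1. Q0=[] Q1=[P1,P2,P3] Q2=[]
t=6-8: P1@Q1 runs 2, rem=0, completes. Q0=[] Q1=[P2,P3] Q2=[]
t=8-13: P2@Q1 runs 5, rem=2, quantum used, demote→Q2. Q0=[] Q1=[P3] Q2=[P2]
t=13-18: P3@Q1 runs 5, rem=2, quantum used, demote→Q2. Q0=[] Q1=[] Q2=[P2,P3]
t=18-20: P2@Q2 runs 2, rem=0, completes. Q0=[] Q1=[] Q2=[P3]
t=20-22: P3@Q2 runs 2, rem=0, completes. Q0=[] Q1=[] Q2=[]

Answer: P1,P2,P3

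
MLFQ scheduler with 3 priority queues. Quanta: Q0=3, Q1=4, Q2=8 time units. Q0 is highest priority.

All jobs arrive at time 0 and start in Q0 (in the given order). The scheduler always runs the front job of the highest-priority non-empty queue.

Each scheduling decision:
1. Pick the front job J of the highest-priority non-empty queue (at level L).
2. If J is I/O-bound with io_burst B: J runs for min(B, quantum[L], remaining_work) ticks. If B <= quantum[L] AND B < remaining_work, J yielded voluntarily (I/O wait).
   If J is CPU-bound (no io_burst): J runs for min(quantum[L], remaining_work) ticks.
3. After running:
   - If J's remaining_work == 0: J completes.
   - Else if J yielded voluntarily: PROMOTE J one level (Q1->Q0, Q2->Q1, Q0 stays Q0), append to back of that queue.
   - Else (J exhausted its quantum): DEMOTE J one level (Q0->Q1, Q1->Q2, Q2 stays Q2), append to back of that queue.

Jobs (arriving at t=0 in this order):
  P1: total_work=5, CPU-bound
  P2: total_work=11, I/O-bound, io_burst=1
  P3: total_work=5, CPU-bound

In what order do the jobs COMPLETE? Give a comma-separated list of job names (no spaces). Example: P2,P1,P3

t=0-3: P1@Q0 runs 3, rem=2, quantum used, demote→Q1. Q0=[P2,P3] Q1=[P1] Q2=[]
t=3-4: P2@Q0 runs 1, rem=10, I/O yield, promote→Q0. Q0=[P3,P2] Q1=[P1] Q2=[]
t=4-7: P3@Q0 runs 3, rem=2, quantum used, demote→Q1. Q0=[P2] Q1=[P1,P3] Q2=[]
t=7-8: P2@Q0 runs 1, rem=9, I/O yield, promote→Q0. Q0=[P2] Q1=[P1,P3] Q2=[]
t=8-9: P2@Q0 runs 1, rem=8, I/O yield, promote→Q0. Q0=[P2] Q1=[P1,P3] Q2=[]
t=9-10: P2@Q0 runs 1, rem=7, I/O yield, promote→Q0. Q0=[P2] Q1=[P1,P3] Q2=[]
t=10-11: P2@Q0 runs 1, rem=6, I/O yield, promote→Q0. Q0=[P2] Q1=[P1,P3] Q2=[]
t=11-12: P2@Q0 runs 1, rem=5, I/O yield, promote→Q0. Q0=[P2] Q1=[P1,P3] Q2=[]
t=12-13: P2@Q0 runs 1, rem=4, I/O yield, promote→Q0. Q0=[P2] Q1=[P1,P3] Q2=[]
t=13-14: P2@Q0 runs 1, rem=3, I/O yield, promote→Q0. Q0=[P2] Q1=[P1,P3] Q2=[]
t=14-15: P2@Q0 runs 1, rem=2, I/O yield, promote→Q0. Q0=[P2] Q1=[P1,P3] Q2=[]
t=15-16: P2@Q0 runs 1, rem=1, I/O yield, promote→Q0. Q0=[P2] Q1=[P1,P3] Q2=[]
t=16-17: P2@Q0 runs 1, rem=0, completes. Q0=[] Q1=[P1,P3] Q2=[]
t=17-19: P1@Q1 runs 2, rem=0, completes. Q0=[] Q1=[P3] Q2=[]
t=19-21: P3@Q1 runs 2, rem=0, completes. Q0=[] Q1=[] Q2=[]

Answer: P2,P1,P3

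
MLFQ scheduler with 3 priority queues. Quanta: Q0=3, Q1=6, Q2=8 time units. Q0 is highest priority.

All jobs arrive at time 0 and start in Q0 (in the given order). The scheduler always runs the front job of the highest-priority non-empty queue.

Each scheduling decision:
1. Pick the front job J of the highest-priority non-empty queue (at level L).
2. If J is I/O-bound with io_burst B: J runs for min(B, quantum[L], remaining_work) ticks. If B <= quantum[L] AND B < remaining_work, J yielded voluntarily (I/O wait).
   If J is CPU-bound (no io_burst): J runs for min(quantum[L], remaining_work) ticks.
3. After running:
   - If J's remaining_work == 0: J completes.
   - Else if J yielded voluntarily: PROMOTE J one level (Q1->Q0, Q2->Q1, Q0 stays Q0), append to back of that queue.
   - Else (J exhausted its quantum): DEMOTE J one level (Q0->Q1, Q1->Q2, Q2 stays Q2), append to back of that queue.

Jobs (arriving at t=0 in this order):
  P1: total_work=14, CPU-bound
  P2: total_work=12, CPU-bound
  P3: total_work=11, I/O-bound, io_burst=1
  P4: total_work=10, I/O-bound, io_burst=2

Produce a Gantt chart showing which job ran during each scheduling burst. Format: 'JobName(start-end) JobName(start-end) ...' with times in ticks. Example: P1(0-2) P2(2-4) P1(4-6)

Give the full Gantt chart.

t=0-3: P1@Q0 runs 3, rem=11, quantum used, demote→Q1. Q0=[P2,P3,P4] Q1=[P1] Q2=[]
t=3-6: P2@Q0 runs 3, rem=9, quantum used, demote→Q1. Q0=[P3,P4] Q1=[P1,P2] Q2=[]
t=6-7: P3@Q0 runs 1, rem=10, I/O yield, promote→Q0. Q0=[P4,P3] Q1=[P1,P2] Q2=[]
t=7-9: P4@Q0 runs 2, rem=8, I/O yield, promote→Q0. Q0=[P3,P4] Q1=[P1,P2] Q2=[]
t=9-10: P3@Q0 runs 1, rem=9, I/O yield, promote→Q0. Q0=[P4,P3] Q1=[P1,P2] Q2=[]
t=10-12: P4@Q0 runs 2, rem=6, I/O yield, promote→Q0. Q0=[P3,P4] Q1=[P1,P2] Q2=[]
t=12-13: P3@Q0 runs 1, rem=8, I/O yield, promote→Q0. Q0=[P4,P3] Q1=[P1,P2] Q2=[]
t=13-15: P4@Q0 runs 2, rem=4, I/O yield, promote→Q0. Q0=[P3,P4] Q1=[P1,P2] Q2=[]
t=15-16: P3@Q0 runs 1, rem=7, I/O yield, promote→Q0. Q0=[P4,P3] Q1=[P1,P2] Q2=[]
t=16-18: P4@Q0 runs 2, rem=2, I/O yield, promote→Q0. Q0=[P3,P4] Q1=[P1,P2] Q2=[]
t=18-19: P3@Q0 runs 1, rem=6, I/O yield, promote→Q0. Q0=[P4,P3] Q1=[P1,P2] Q2=[]
t=19-21: P4@Q0 runs 2, rem=0, completes. Q0=[P3] Q1=[P1,P2] Q2=[]
t=21-22: P3@Q0 runs 1, rem=5, I/O yield, promote→Q0. Q0=[P3] Q1=[P1,P2] Q2=[]
t=22-23: P3@Q0 runs 1, rem=4, I/O yield, promote→Q0. Q0=[P3] Q1=[P1,P2] Q2=[]
t=23-24: P3@Q0 runs 1, rem=3, I/O yield, promote→Q0. Q0=[P3] Q1=[P1,P2] Q2=[]
t=24-25: P3@Q0 runs 1, rem=2, I/O yield, promote→Q0. Q0=[P3] Q1=[P1,P2] Q2=[]
t=25-26: P3@Q0 runs 1, rem=1, I/O yield, promote→Q0. Q0=[P3] Q1=[P1,P2] Q2=[]
t=26-27: P3@Q0 runs 1, rem=0, completes. Q0=[] Q1=[P1,P2] Q2=[]
t=27-33: P1@Q1 runs 6, rem=5, quantum used, demote→Q2. Q0=[] Q1=[P2] Q2=[P1]
t=33-39: P2@Q1 runs 6, rem=3, quantum used, demote→Q2. Q0=[] Q1=[] Q2=[P1,P2]
t=39-44: P1@Q2 runs 5, rem=0, completes. Q0=[] Q1=[] Q2=[P2]
t=44-47: P2@Q2 runs 3, rem=0, completes. Q0=[] Q1=[] Q2=[]

Answer: P1(0-3) P2(3-6) P3(6-7) P4(7-9) P3(9-10) P4(10-12) P3(12-13) P4(13-15) P3(15-16) P4(16-18) P3(18-19) P4(19-21) P3(21-22) P3(22-23) P3(23-24) P3(24-25) P3(25-26) P3(26-27) P1(27-33) P2(33-39) P1(39-44) P2(44-47)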